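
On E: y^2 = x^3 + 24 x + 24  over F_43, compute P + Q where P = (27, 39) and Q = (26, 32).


P != Q, so use the chord formula.
s = (y2 - y1) / (x2 - x1) = (36) / (42) mod 43 = 7
x3 = s^2 - x1 - x2 mod 43 = 7^2 - 27 - 26 = 39
y3 = s (x1 - x3) - y1 mod 43 = 7 * (27 - 39) - 39 = 6

P + Q = (39, 6)


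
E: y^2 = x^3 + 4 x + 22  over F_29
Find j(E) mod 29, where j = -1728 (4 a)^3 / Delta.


Delta = -16(4 a^3 + 27 b^2) mod 29 = 24
-1728 * (4 a)^3 = -1728 * (4*4)^3 mod 29 = 26
j = 26 * 24^(-1) mod 29 = 18

j = 18 (mod 29)


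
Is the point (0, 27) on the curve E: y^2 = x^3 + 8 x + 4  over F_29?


Check whether y^2 = x^3 + 8 x + 4 (mod 29) for (x, y) = (0, 27).
LHS: y^2 = 27^2 mod 29 = 4
RHS: x^3 + 8 x + 4 = 0^3 + 8*0 + 4 mod 29 = 4
LHS = RHS

Yes, on the curve


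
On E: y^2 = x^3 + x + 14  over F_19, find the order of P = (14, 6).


Compute successive multiples of P until we hit O:
  1P = (14, 6)
  2P = (10, 13)
  3P = (4, 5)
  4P = (5, 12)
  5P = (11, 11)
  6P = (1, 4)
  7P = (2, 9)
  8P = (9, 7)
  ... (continuing to 25P)
  25P = O

ord(P) = 25


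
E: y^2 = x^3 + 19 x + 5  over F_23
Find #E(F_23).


For each x in F_23, count y with y^2 = x^3 + 19 x + 5 mod 23:
  x = 1: RHS = 2, y in [5, 18]  -> 2 point(s)
  x = 5: RHS = 18, y in [8, 15]  -> 2 point(s)
  x = 6: RHS = 13, y in [6, 17]  -> 2 point(s)
  x = 8: RHS = 2, y in [5, 18]  -> 2 point(s)
  x = 9: RHS = 8, y in [10, 13]  -> 2 point(s)
  x = 11: RHS = 4, y in [2, 21]  -> 2 point(s)
  x = 12: RHS = 6, y in [11, 12]  -> 2 point(s)
  x = 14: RHS = 2, y in [5, 18]  -> 2 point(s)
  x = 15: RHS = 8, y in [10, 13]  -> 2 point(s)
  x = 16: RHS = 12, y in [9, 14]  -> 2 point(s)
  x = 19: RHS = 3, y in [7, 16]  -> 2 point(s)
  x = 20: RHS = 13, y in [6, 17]  -> 2 point(s)
  x = 22: RHS = 8, y in [10, 13]  -> 2 point(s)
Affine points: 26. Add the point at infinity: total = 27.

#E(F_23) = 27


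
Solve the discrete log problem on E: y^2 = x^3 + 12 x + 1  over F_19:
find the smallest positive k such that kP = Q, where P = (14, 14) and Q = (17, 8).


Enumerate multiples of P until we hit Q = (17, 8):
  1P = (14, 14)
  2P = (0, 1)
  3P = (11, 1)
  4P = (17, 11)
  5P = (8, 18)
  6P = (8, 1)
  7P = (17, 8)
Match found at i = 7.

k = 7


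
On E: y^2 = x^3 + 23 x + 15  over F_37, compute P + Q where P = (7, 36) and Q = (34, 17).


P != Q, so use the chord formula.
s = (y2 - y1) / (x2 - x1) = (18) / (27) mod 37 = 13
x3 = s^2 - x1 - x2 mod 37 = 13^2 - 7 - 34 = 17
y3 = s (x1 - x3) - y1 mod 37 = 13 * (7 - 17) - 36 = 19

P + Q = (17, 19)


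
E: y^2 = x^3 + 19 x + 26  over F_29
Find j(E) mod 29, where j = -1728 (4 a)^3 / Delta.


Delta = -16(4 a^3 + 27 b^2) mod 29 = 24
-1728 * (4 a)^3 = -1728 * (4*19)^3 mod 29 = 7
j = 7 * 24^(-1) mod 29 = 16

j = 16 (mod 29)


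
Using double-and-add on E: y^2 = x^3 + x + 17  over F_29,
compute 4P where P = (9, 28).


k = 4 = 100_2 (binary, LSB first: 001)
Double-and-add from P = (9, 28):
  bit 0 = 0: acc unchanged = O
  bit 1 = 0: acc unchanged = O
  bit 2 = 1: acc = O + (13, 9) = (13, 9)

4P = (13, 9)


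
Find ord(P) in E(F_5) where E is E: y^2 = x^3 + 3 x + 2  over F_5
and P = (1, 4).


Compute successive multiples of P until we hit O:
  1P = (1, 4)
  2P = (2, 4)
  3P = (2, 1)
  4P = (1, 1)
  5P = O

ord(P) = 5


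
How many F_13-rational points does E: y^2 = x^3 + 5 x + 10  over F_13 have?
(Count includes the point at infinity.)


For each x in F_13, count y with y^2 = x^3 + 5 x + 10 mod 13:
  x = 0: RHS = 10, y in [6, 7]  -> 2 point(s)
  x = 1: RHS = 3, y in [4, 9]  -> 2 point(s)
  x = 3: RHS = 0, y in [0]  -> 1 point(s)
  x = 4: RHS = 3, y in [4, 9]  -> 2 point(s)
  x = 5: RHS = 4, y in [2, 11]  -> 2 point(s)
  x = 6: RHS = 9, y in [3, 10]  -> 2 point(s)
  x = 8: RHS = 3, y in [4, 9]  -> 2 point(s)
  x = 9: RHS = 4, y in [2, 11]  -> 2 point(s)
  x = 12: RHS = 4, y in [2, 11]  -> 2 point(s)
Affine points: 17. Add the point at infinity: total = 18.

#E(F_13) = 18


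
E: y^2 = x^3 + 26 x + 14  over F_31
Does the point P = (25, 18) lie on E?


Check whether y^2 = x^3 + 26 x + 14 (mod 31) for (x, y) = (25, 18).
LHS: y^2 = 18^2 mod 31 = 14
RHS: x^3 + 26 x + 14 = 25^3 + 26*25 + 14 mod 31 = 14
LHS = RHS

Yes, on the curve


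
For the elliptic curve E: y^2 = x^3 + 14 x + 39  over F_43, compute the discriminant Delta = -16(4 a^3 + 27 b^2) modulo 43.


4 a^3 + 27 b^2 = 4*14^3 + 27*39^2 = 10976 + 41067 = 52043
Delta = -16 * (52043) = -832688
Delta mod 43 = 7

Delta = 7 (mod 43)


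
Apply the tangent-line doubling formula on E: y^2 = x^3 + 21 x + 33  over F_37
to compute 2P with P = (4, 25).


Doubling: s = (3 x1^2 + a) / (2 y1)
s = (3*4^2 + 21) / (2*25) mod 37 = 11
x3 = s^2 - 2 x1 mod 37 = 11^2 - 2*4 = 2
y3 = s (x1 - x3) - y1 mod 37 = 11 * (4 - 2) - 25 = 34

2P = (2, 34)


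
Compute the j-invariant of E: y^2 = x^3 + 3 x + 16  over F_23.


Delta = -16(4 a^3 + 27 b^2) mod 23 = 12
-1728 * (4 a)^3 = -1728 * (4*3)^3 mod 23 = 14
j = 14 * 12^(-1) mod 23 = 5

j = 5 (mod 23)


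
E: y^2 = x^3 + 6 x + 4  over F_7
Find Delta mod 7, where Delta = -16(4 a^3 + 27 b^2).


4 a^3 + 27 b^2 = 4*6^3 + 27*4^2 = 864 + 432 = 1296
Delta = -16 * (1296) = -20736
Delta mod 7 = 5

Delta = 5 (mod 7)


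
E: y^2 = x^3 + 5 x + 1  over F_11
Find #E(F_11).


For each x in F_11, count y with y^2 = x^3 + 5 x + 1 mod 11:
  x = 0: RHS = 1, y in [1, 10]  -> 2 point(s)
  x = 6: RHS = 5, y in [4, 7]  -> 2 point(s)
  x = 7: RHS = 5, y in [4, 7]  -> 2 point(s)
  x = 8: RHS = 3, y in [5, 6]  -> 2 point(s)
  x = 9: RHS = 5, y in [4, 7]  -> 2 point(s)
Affine points: 10. Add the point at infinity: total = 11.

#E(F_11) = 11


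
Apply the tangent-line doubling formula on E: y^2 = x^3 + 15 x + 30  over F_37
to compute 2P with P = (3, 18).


Doubling: s = (3 x1^2 + a) / (2 y1)
s = (3*3^2 + 15) / (2*18) mod 37 = 32
x3 = s^2 - 2 x1 mod 37 = 32^2 - 2*3 = 19
y3 = s (x1 - x3) - y1 mod 37 = 32 * (3 - 19) - 18 = 25

2P = (19, 25)


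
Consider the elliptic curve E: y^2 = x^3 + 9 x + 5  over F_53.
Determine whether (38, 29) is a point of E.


Check whether y^2 = x^3 + 9 x + 5 (mod 53) for (x, y) = (38, 29).
LHS: y^2 = 29^2 mod 53 = 46
RHS: x^3 + 9 x + 5 = 38^3 + 9*38 + 5 mod 53 = 46
LHS = RHS

Yes, on the curve


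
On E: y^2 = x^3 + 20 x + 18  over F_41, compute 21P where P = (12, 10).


k = 21 = 10101_2 (binary, LSB first: 10101)
Double-and-add from P = (12, 10):
  bit 0 = 1: acc = O + (12, 10) = (12, 10)
  bit 1 = 0: acc unchanged = (12, 10)
  bit 2 = 1: acc = (12, 10) + (9, 5) = (0, 10)
  bit 3 = 0: acc unchanged = (0, 10)
  bit 4 = 1: acc = (0, 10) + (3, 8) = (2, 5)

21P = (2, 5)


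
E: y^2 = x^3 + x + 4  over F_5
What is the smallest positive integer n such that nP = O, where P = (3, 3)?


Compute successive multiples of P until we hit O:
  1P = (3, 3)
  2P = (3, 2)
  3P = O

ord(P) = 3


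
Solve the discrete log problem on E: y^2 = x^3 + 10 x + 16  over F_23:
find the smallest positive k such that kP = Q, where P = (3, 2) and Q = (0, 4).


Enumerate multiples of P until we hit Q = (0, 4):
  1P = (3, 2)
  2P = (12, 1)
  3P = (10, 9)
  4P = (11, 13)
  5P = (17, 19)
  6P = (6, 19)
  7P = (18, 5)
  8P = (14, 5)
  9P = (19, 2)
  10P = (1, 21)
  11P = (0, 4)
Match found at i = 11.

k = 11


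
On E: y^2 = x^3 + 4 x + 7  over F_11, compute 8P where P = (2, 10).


k = 8 = 1000_2 (binary, LSB first: 0001)
Double-and-add from P = (2, 10):
  bit 0 = 0: acc unchanged = O
  bit 1 = 0: acc unchanged = O
  bit 2 = 0: acc unchanged = O
  bit 3 = 1: acc = O + (8, 1) = (8, 1)

8P = (8, 1)


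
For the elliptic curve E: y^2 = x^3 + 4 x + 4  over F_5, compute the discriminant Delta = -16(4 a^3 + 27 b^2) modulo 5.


4 a^3 + 27 b^2 = 4*4^3 + 27*4^2 = 256 + 432 = 688
Delta = -16 * (688) = -11008
Delta mod 5 = 2

Delta = 2 (mod 5)


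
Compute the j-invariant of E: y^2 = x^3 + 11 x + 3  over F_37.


Delta = -16(4 a^3 + 27 b^2) mod 37 = 24
-1728 * (4 a)^3 = -1728 * (4*11)^3 mod 37 = 36
j = 36 * 24^(-1) mod 37 = 20

j = 20 (mod 37)


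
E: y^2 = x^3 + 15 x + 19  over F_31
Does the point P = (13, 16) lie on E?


Check whether y^2 = x^3 + 15 x + 19 (mod 31) for (x, y) = (13, 16).
LHS: y^2 = 16^2 mod 31 = 8
RHS: x^3 + 15 x + 19 = 13^3 + 15*13 + 19 mod 31 = 24
LHS != RHS

No, not on the curve


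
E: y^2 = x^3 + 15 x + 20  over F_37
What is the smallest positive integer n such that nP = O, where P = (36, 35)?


Compute successive multiples of P until we hit O:
  1P = (36, 35)
  2P = (13, 28)
  3P = (16, 29)
  4P = (1, 31)
  5P = (4, 12)
  6P = (30, 4)
  7P = (9, 12)
  8P = (28, 28)
  ... (continuing to 39P)
  39P = O

ord(P) = 39


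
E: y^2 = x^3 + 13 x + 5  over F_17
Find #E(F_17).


For each x in F_17, count y with y^2 = x^3 + 13 x + 5 mod 17:
  x = 1: RHS = 2, y in [6, 11]  -> 2 point(s)
  x = 4: RHS = 2, y in [6, 11]  -> 2 point(s)
  x = 5: RHS = 8, y in [5, 12]  -> 2 point(s)
  x = 8: RHS = 9, y in [3, 14]  -> 2 point(s)
  x = 9: RHS = 1, y in [1, 16]  -> 2 point(s)
  x = 10: RHS = 13, y in [8, 9]  -> 2 point(s)
  x = 11: RHS = 0, y in [0]  -> 1 point(s)
  x = 12: RHS = 2, y in [6, 11]  -> 2 point(s)
  x = 13: RHS = 8, y in [5, 12]  -> 2 point(s)
  x = 16: RHS = 8, y in [5, 12]  -> 2 point(s)
Affine points: 19. Add the point at infinity: total = 20.

#E(F_17) = 20


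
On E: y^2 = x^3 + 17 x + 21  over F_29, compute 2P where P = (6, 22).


Doubling: s = (3 x1^2 + a) / (2 y1)
s = (3*6^2 + 17) / (2*22) mod 29 = 18
x3 = s^2 - 2 x1 mod 29 = 18^2 - 2*6 = 22
y3 = s (x1 - x3) - y1 mod 29 = 18 * (6 - 22) - 22 = 9

2P = (22, 9)


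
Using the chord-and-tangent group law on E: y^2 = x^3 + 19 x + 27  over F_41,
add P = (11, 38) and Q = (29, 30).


P != Q, so use the chord formula.
s = (y2 - y1) / (x2 - x1) = (33) / (18) mod 41 = 36
x3 = s^2 - x1 - x2 mod 41 = 36^2 - 11 - 29 = 26
y3 = s (x1 - x3) - y1 mod 41 = 36 * (11 - 26) - 38 = 37

P + Q = (26, 37)


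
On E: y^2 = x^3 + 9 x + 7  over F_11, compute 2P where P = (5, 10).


Doubling: s = (3 x1^2 + a) / (2 y1)
s = (3*5^2 + 9) / (2*10) mod 11 = 2
x3 = s^2 - 2 x1 mod 11 = 2^2 - 2*5 = 5
y3 = s (x1 - x3) - y1 mod 11 = 2 * (5 - 5) - 10 = 1

2P = (5, 1)


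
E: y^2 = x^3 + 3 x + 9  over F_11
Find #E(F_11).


For each x in F_11, count y with y^2 = x^3 + 3 x + 9 mod 11:
  x = 0: RHS = 9, y in [3, 8]  -> 2 point(s)
  x = 2: RHS = 1, y in [1, 10]  -> 2 point(s)
  x = 3: RHS = 1, y in [1, 10]  -> 2 point(s)
  x = 6: RHS = 1, y in [1, 10]  -> 2 point(s)
  x = 10: RHS = 5, y in [4, 7]  -> 2 point(s)
Affine points: 10. Add the point at infinity: total = 11.

#E(F_11) = 11


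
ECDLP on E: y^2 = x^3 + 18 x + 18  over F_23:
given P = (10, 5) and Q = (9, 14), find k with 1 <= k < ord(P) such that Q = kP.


Enumerate multiples of P until we hit Q = (9, 14):
  1P = (10, 5)
  2P = (5, 16)
  3P = (11, 11)
  4P = (15, 11)
  5P = (16, 20)
  6P = (9, 9)
  7P = (20, 12)
  8P = (2, 19)
  9P = (4, 19)
  10P = (17, 19)
  11P = (0, 15)
  12P = (14, 22)
  13P = (7, 2)
  14P = (7, 21)
  15P = (14, 1)
  16P = (0, 8)
  17P = (17, 4)
  18P = (4, 4)
  19P = (2, 4)
  20P = (20, 11)
  21P = (9, 14)
Match found at i = 21.

k = 21


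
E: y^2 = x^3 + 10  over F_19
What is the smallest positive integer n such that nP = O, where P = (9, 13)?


Compute successive multiples of P until we hit O:
  1P = (9, 13)
  2P = (18, 3)
  3P = (12, 3)
  4P = (7, 12)
  5P = (8, 16)
  6P = (11, 12)
  7P = (4, 13)
  8P = (6, 6)
  ... (continuing to 19P)
  19P = O

ord(P) = 19


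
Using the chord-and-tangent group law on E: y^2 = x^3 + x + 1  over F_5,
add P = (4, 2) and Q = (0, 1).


P != Q, so use the chord formula.
s = (y2 - y1) / (x2 - x1) = (4) / (1) mod 5 = 4
x3 = s^2 - x1 - x2 mod 5 = 4^2 - 4 - 0 = 2
y3 = s (x1 - x3) - y1 mod 5 = 4 * (4 - 2) - 2 = 1

P + Q = (2, 1)


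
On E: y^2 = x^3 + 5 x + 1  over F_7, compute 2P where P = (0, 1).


k = 2 = 10_2 (binary, LSB first: 01)
Double-and-add from P = (0, 1):
  bit 0 = 0: acc unchanged = O
  bit 1 = 1: acc = O + (1, 0) = (1, 0)

2P = (1, 0)


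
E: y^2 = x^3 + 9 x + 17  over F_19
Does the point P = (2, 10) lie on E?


Check whether y^2 = x^3 + 9 x + 17 (mod 19) for (x, y) = (2, 10).
LHS: y^2 = 10^2 mod 19 = 5
RHS: x^3 + 9 x + 17 = 2^3 + 9*2 + 17 mod 19 = 5
LHS = RHS

Yes, on the curve


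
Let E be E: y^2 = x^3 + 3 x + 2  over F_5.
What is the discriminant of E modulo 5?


4 a^3 + 27 b^2 = 4*3^3 + 27*2^2 = 108 + 108 = 216
Delta = -16 * (216) = -3456
Delta mod 5 = 4

Delta = 4 (mod 5)


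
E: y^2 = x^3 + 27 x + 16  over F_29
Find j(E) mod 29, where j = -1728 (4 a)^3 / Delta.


Delta = -16(4 a^3 + 27 b^2) mod 29 = 4
-1728 * (4 a)^3 = -1728 * (4*27)^3 mod 29 = 4
j = 4 * 4^(-1) mod 29 = 1

j = 1 (mod 29)


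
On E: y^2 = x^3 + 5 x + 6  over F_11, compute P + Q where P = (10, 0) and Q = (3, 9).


P != Q, so use the chord formula.
s = (y2 - y1) / (x2 - x1) = (9) / (4) mod 11 = 5
x3 = s^2 - x1 - x2 mod 11 = 5^2 - 10 - 3 = 1
y3 = s (x1 - x3) - y1 mod 11 = 5 * (10 - 1) - 0 = 1

P + Q = (1, 1)


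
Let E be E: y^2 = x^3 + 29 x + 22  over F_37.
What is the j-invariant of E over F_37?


Delta = -16(4 a^3 + 27 b^2) mod 37 = 22
-1728 * (4 a)^3 = -1728 * (4*29)^3 mod 37 = 6
j = 6 * 22^(-1) mod 37 = 7

j = 7 (mod 37)


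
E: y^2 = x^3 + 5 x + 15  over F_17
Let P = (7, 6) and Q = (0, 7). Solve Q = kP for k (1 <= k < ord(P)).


Enumerate multiples of P until we hit Q = (0, 7):
  1P = (7, 6)
  2P = (1, 2)
  3P = (0, 10)
  4P = (2, 13)
  5P = (12, 1)
  6P = (16, 3)
  7P = (13, 13)
  8P = (13, 4)
  9P = (16, 14)
  10P = (12, 16)
  11P = (2, 4)
  12P = (0, 7)
Match found at i = 12.

k = 12


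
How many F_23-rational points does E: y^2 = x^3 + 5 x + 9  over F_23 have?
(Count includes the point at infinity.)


For each x in F_23, count y with y^2 = x^3 + 5 x + 9 mod 23:
  x = 0: RHS = 9, y in [3, 20]  -> 2 point(s)
  x = 2: RHS = 4, y in [2, 21]  -> 2 point(s)
  x = 4: RHS = 1, y in [1, 22]  -> 2 point(s)
  x = 6: RHS = 2, y in [5, 18]  -> 2 point(s)
  x = 8: RHS = 9, y in [3, 20]  -> 2 point(s)
  x = 9: RHS = 1, y in [1, 22]  -> 2 point(s)
  x = 10: RHS = 1, y in [1, 22]  -> 2 point(s)
  x = 12: RHS = 3, y in [7, 16]  -> 2 point(s)
  x = 15: RHS = 9, y in [3, 20]  -> 2 point(s)
  x = 17: RHS = 16, y in [4, 19]  -> 2 point(s)
  x = 20: RHS = 13, y in [6, 17]  -> 2 point(s)
  x = 22: RHS = 3, y in [7, 16]  -> 2 point(s)
Affine points: 24. Add the point at infinity: total = 25.

#E(F_23) = 25


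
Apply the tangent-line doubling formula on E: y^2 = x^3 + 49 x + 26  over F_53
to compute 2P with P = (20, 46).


Doubling: s = (3 x1^2 + a) / (2 y1)
s = (3*20^2 + 49) / (2*46) mod 53 = 13
x3 = s^2 - 2 x1 mod 53 = 13^2 - 2*20 = 23
y3 = s (x1 - x3) - y1 mod 53 = 13 * (20 - 23) - 46 = 21

2P = (23, 21)


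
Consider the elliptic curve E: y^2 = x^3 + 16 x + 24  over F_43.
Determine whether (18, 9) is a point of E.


Check whether y^2 = x^3 + 16 x + 24 (mod 43) for (x, y) = (18, 9).
LHS: y^2 = 9^2 mod 43 = 38
RHS: x^3 + 16 x + 24 = 18^3 + 16*18 + 24 mod 43 = 38
LHS = RHS

Yes, on the curve


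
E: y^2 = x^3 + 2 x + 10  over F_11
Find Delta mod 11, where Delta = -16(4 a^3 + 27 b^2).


4 a^3 + 27 b^2 = 4*2^3 + 27*10^2 = 32 + 2700 = 2732
Delta = -16 * (2732) = -43712
Delta mod 11 = 2

Delta = 2 (mod 11)


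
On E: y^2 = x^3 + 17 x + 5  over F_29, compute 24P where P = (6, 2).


k = 24 = 11000_2 (binary, LSB first: 00011)
Double-and-add from P = (6, 2):
  bit 0 = 0: acc unchanged = O
  bit 1 = 0: acc unchanged = O
  bit 2 = 0: acc unchanged = O
  bit 3 = 1: acc = O + (19, 16) = (19, 16)
  bit 4 = 1: acc = (19, 16) + (14, 0) = (19, 13)

24P = (19, 13)


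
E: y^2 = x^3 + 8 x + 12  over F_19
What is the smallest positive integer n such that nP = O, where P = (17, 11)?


Compute successive multiples of P until we hit O:
  1P = (17, 11)
  2P = (2, 13)
  3P = (5, 14)
  4P = (3, 14)
  5P = (10, 16)
  6P = (15, 12)
  7P = (11, 5)
  8P = (11, 14)
  ... (continuing to 15P)
  15P = O

ord(P) = 15


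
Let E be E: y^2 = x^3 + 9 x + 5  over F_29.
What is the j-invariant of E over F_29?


Delta = -16(4 a^3 + 27 b^2) mod 29 = 22
-1728 * (4 a)^3 = -1728 * (4*9)^3 mod 29 = 27
j = 27 * 22^(-1) mod 29 = 21

j = 21 (mod 29)


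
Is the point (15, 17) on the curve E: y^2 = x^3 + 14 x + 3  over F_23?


Check whether y^2 = x^3 + 14 x + 3 (mod 23) for (x, y) = (15, 17).
LHS: y^2 = 17^2 mod 23 = 13
RHS: x^3 + 14 x + 3 = 15^3 + 14*15 + 3 mod 23 = 0
LHS != RHS

No, not on the curve


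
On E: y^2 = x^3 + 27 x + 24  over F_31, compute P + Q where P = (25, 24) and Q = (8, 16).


P != Q, so use the chord formula.
s = (y2 - y1) / (x2 - x1) = (23) / (14) mod 31 = 26
x3 = s^2 - x1 - x2 mod 31 = 26^2 - 25 - 8 = 23
y3 = s (x1 - x3) - y1 mod 31 = 26 * (25 - 23) - 24 = 28

P + Q = (23, 28)


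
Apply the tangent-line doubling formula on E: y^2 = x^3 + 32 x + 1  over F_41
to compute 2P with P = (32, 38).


Doubling: s = (3 x1^2 + a) / (2 y1)
s = (3*32^2 + 32) / (2*38) mod 41 = 2
x3 = s^2 - 2 x1 mod 41 = 2^2 - 2*32 = 22
y3 = s (x1 - x3) - y1 mod 41 = 2 * (32 - 22) - 38 = 23

2P = (22, 23)


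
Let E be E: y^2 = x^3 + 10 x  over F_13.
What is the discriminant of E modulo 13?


4 a^3 + 27 b^2 = 4*10^3 + 27*0^2 = 4000 + 0 = 4000
Delta = -16 * (4000) = -64000
Delta mod 13 = 12

Delta = 12 (mod 13)


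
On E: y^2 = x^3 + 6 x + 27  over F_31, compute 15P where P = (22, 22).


k = 15 = 1111_2 (binary, LSB first: 1111)
Double-and-add from P = (22, 22):
  bit 0 = 1: acc = O + (22, 22) = (22, 22)
  bit 1 = 1: acc = (22, 22) + (7, 3) = (20, 26)
  bit 2 = 1: acc = (20, 26) + (24, 13) = (15, 12)
  bit 3 = 1: acc = (15, 12) + (3, 14) = (7, 28)

15P = (7, 28)


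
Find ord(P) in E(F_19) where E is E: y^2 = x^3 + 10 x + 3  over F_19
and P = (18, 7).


Compute successive multiples of P until we hit O:
  1P = (18, 7)
  2P = (8, 5)
  3P = (9, 10)
  4P = (9, 9)
  5P = (8, 14)
  6P = (18, 12)
  7P = O

ord(P) = 7


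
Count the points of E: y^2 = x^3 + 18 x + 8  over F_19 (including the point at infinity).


For each x in F_19, count y with y^2 = x^3 + 18 x + 8 mod 19:
  x = 4: RHS = 11, y in [7, 12]  -> 2 point(s)
  x = 6: RHS = 9, y in [3, 16]  -> 2 point(s)
  x = 9: RHS = 6, y in [5, 14]  -> 2 point(s)
  x = 11: RHS = 17, y in [6, 13]  -> 2 point(s)
  x = 13: RHS = 7, y in [8, 11]  -> 2 point(s)
  x = 15: RHS = 5, y in [9, 10]  -> 2 point(s)
Affine points: 12. Add the point at infinity: total = 13.

#E(F_19) = 13


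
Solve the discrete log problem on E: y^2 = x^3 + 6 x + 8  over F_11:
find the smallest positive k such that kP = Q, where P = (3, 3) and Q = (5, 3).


Enumerate multiples of P until we hit Q = (5, 3):
  1P = (3, 3)
  2P = (5, 8)
  3P = (1, 2)
  4P = (10, 10)
  5P = (10, 1)
  6P = (1, 9)
  7P = (5, 3)
Match found at i = 7.

k = 7


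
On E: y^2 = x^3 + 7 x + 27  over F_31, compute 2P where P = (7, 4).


Doubling: s = (3 x1^2 + a) / (2 y1)
s = (3*7^2 + 7) / (2*4) mod 31 = 27
x3 = s^2 - 2 x1 mod 31 = 27^2 - 2*7 = 2
y3 = s (x1 - x3) - y1 mod 31 = 27 * (7 - 2) - 4 = 7

2P = (2, 7)


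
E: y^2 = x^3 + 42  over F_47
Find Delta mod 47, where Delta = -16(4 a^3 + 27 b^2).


4 a^3 + 27 b^2 = 4*0^3 + 27*42^2 = 0 + 47628 = 47628
Delta = -16 * (47628) = -762048
Delta mod 47 = 10

Delta = 10 (mod 47)


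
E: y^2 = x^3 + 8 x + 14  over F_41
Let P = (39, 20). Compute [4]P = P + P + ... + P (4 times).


k = 4 = 100_2 (binary, LSB first: 001)
Double-and-add from P = (39, 20):
  bit 0 = 0: acc unchanged = O
  bit 1 = 0: acc unchanged = O
  bit 2 = 1: acc = O + (32, 22) = (32, 22)

4P = (32, 22)


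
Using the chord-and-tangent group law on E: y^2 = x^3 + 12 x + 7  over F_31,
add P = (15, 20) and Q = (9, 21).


P != Q, so use the chord formula.
s = (y2 - y1) / (x2 - x1) = (1) / (25) mod 31 = 5
x3 = s^2 - x1 - x2 mod 31 = 5^2 - 15 - 9 = 1
y3 = s (x1 - x3) - y1 mod 31 = 5 * (15 - 1) - 20 = 19

P + Q = (1, 19)


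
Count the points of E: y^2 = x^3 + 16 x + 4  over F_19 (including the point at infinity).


For each x in F_19, count y with y^2 = x^3 + 16 x + 4 mod 19:
  x = 0: RHS = 4, y in [2, 17]  -> 2 point(s)
  x = 2: RHS = 6, y in [5, 14]  -> 2 point(s)
  x = 5: RHS = 0, y in [0]  -> 1 point(s)
  x = 8: RHS = 17, y in [6, 13]  -> 2 point(s)
  x = 10: RHS = 5, y in [9, 10]  -> 2 point(s)
  x = 12: RHS = 5, y in [9, 10]  -> 2 point(s)
  x = 15: RHS = 9, y in [3, 16]  -> 2 point(s)
  x = 16: RHS = 5, y in [9, 10]  -> 2 point(s)
  x = 18: RHS = 6, y in [5, 14]  -> 2 point(s)
Affine points: 17. Add the point at infinity: total = 18.

#E(F_19) = 18


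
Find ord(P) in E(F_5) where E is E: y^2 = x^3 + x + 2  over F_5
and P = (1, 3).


Compute successive multiples of P until we hit O:
  1P = (1, 3)
  2P = (4, 0)
  3P = (1, 2)
  4P = O

ord(P) = 4


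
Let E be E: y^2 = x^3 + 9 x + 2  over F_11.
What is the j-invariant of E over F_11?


Delta = -16(4 a^3 + 27 b^2) mod 11 = 5
-1728 * (4 a)^3 = -1728 * (4*9)^3 mod 11 = 6
j = 6 * 5^(-1) mod 11 = 10

j = 10 (mod 11)


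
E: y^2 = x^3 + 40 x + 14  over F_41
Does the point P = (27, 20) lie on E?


Check whether y^2 = x^3 + 40 x + 14 (mod 41) for (x, y) = (27, 20).
LHS: y^2 = 20^2 mod 41 = 31
RHS: x^3 + 40 x + 14 = 27^3 + 40*27 + 14 mod 41 = 31
LHS = RHS

Yes, on the curve


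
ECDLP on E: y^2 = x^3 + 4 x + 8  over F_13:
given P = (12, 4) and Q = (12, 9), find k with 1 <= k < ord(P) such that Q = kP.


Enumerate multiples of P until we hit Q = (12, 9):
  1P = (12, 4)
  2P = (5, 7)
  3P = (6, 12)
  4P = (4, 7)
  5P = (1, 0)
  6P = (4, 6)
  7P = (6, 1)
  8P = (5, 6)
  9P = (12, 9)
Match found at i = 9.

k = 9


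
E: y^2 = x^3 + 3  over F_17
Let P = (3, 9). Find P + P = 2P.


Doubling: s = (3 x1^2 + a) / (2 y1)
s = (3*3^2 + 0) / (2*9) mod 17 = 10
x3 = s^2 - 2 x1 mod 17 = 10^2 - 2*3 = 9
y3 = s (x1 - x3) - y1 mod 17 = 10 * (3 - 9) - 9 = 16

2P = (9, 16)


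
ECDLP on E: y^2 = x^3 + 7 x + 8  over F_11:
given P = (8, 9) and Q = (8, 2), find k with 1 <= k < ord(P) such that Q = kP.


Enumerate multiples of P until we hit Q = (8, 2):
  1P = (8, 9)
  2P = (4, 1)
  3P = (3, 1)
  4P = (3, 10)
  5P = (4, 10)
  6P = (8, 2)
Match found at i = 6.

k = 6


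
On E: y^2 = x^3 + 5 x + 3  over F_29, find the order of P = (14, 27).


Compute successive multiples of P until we hit O:
  1P = (14, 27)
  2P = (17, 19)
  3P = (18, 3)
  4P = (4, 0)
  5P = (18, 26)
  6P = (17, 10)
  7P = (14, 2)
  8P = O

ord(P) = 8


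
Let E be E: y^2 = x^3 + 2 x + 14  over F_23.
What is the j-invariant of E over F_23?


Delta = -16(4 a^3 + 27 b^2) mod 23 = 8
-1728 * (4 a)^3 = -1728 * (4*2)^3 mod 23 = 5
j = 5 * 8^(-1) mod 23 = 15

j = 15 (mod 23)


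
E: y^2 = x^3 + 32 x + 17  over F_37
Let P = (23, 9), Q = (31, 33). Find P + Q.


P != Q, so use the chord formula.
s = (y2 - y1) / (x2 - x1) = (24) / (8) mod 37 = 3
x3 = s^2 - x1 - x2 mod 37 = 3^2 - 23 - 31 = 29
y3 = s (x1 - x3) - y1 mod 37 = 3 * (23 - 29) - 9 = 10

P + Q = (29, 10)


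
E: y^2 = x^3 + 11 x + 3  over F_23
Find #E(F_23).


For each x in F_23, count y with y^2 = x^3 + 11 x + 3 mod 23:
  x = 0: RHS = 3, y in [7, 16]  -> 2 point(s)
  x = 6: RHS = 9, y in [3, 20]  -> 2 point(s)
  x = 7: RHS = 9, y in [3, 20]  -> 2 point(s)
  x = 9: RHS = 3, y in [7, 16]  -> 2 point(s)
  x = 10: RHS = 9, y in [3, 20]  -> 2 point(s)
  x = 11: RHS = 6, y in [11, 12]  -> 2 point(s)
  x = 12: RHS = 0, y in [0]  -> 1 point(s)
  x = 14: RHS = 3, y in [7, 16]  -> 2 point(s)
  x = 15: RHS = 1, y in [1, 22]  -> 2 point(s)
  x = 20: RHS = 12, y in [9, 14]  -> 2 point(s)
Affine points: 19. Add the point at infinity: total = 20.

#E(F_23) = 20


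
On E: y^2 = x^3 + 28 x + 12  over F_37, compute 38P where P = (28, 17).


k = 38 = 100110_2 (binary, LSB first: 011001)
Double-and-add from P = (28, 17):
  bit 0 = 0: acc unchanged = O
  bit 1 = 1: acc = O + (34, 7) = (34, 7)
  bit 2 = 1: acc = (34, 7) + (22, 19) = (19, 15)
  bit 3 = 0: acc unchanged = (19, 15)
  bit 4 = 0: acc unchanged = (19, 15)
  bit 5 = 1: acc = (19, 15) + (10, 16) = (24, 2)

38P = (24, 2)


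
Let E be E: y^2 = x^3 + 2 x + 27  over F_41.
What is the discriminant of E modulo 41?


4 a^3 + 27 b^2 = 4*2^3 + 27*27^2 = 32 + 19683 = 19715
Delta = -16 * (19715) = -315440
Delta mod 41 = 14

Delta = 14 (mod 41)


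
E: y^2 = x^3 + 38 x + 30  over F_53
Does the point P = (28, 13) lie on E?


Check whether y^2 = x^3 + 38 x + 30 (mod 53) for (x, y) = (28, 13).
LHS: y^2 = 13^2 mod 53 = 10
RHS: x^3 + 38 x + 30 = 28^3 + 38*28 + 30 mod 53 = 44
LHS != RHS

No, not on the curve


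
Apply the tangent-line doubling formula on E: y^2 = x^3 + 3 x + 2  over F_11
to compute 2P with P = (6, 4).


Doubling: s = (3 x1^2 + a) / (2 y1)
s = (3*6^2 + 3) / (2*4) mod 11 = 7
x3 = s^2 - 2 x1 mod 11 = 7^2 - 2*6 = 4
y3 = s (x1 - x3) - y1 mod 11 = 7 * (6 - 4) - 4 = 10

2P = (4, 10)


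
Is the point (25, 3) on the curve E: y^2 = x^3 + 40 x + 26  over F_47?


Check whether y^2 = x^3 + 40 x + 26 (mod 47) for (x, y) = (25, 3).
LHS: y^2 = 3^2 mod 47 = 9
RHS: x^3 + 40 x + 26 = 25^3 + 40*25 + 26 mod 47 = 13
LHS != RHS

No, not on the curve


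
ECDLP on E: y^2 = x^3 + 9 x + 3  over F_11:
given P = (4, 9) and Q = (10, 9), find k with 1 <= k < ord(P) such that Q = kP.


Enumerate multiples of P until we hit Q = (10, 9):
  1P = (4, 9)
  2P = (6, 3)
  3P = (10, 9)
Match found at i = 3.

k = 3


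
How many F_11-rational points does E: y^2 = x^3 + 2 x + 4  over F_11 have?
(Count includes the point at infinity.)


For each x in F_11, count y with y^2 = x^3 + 2 x + 4 mod 11:
  x = 0: RHS = 4, y in [2, 9]  -> 2 point(s)
  x = 2: RHS = 5, y in [4, 7]  -> 2 point(s)
  x = 3: RHS = 4, y in [2, 9]  -> 2 point(s)
  x = 6: RHS = 1, y in [1, 10]  -> 2 point(s)
  x = 7: RHS = 9, y in [3, 8]  -> 2 point(s)
  x = 8: RHS = 4, y in [2, 9]  -> 2 point(s)
  x = 9: RHS = 3, y in [5, 6]  -> 2 point(s)
  x = 10: RHS = 1, y in [1, 10]  -> 2 point(s)
Affine points: 16. Add the point at infinity: total = 17.

#E(F_11) = 17


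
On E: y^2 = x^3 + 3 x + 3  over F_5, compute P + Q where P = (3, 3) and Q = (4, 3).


P != Q, so use the chord formula.
s = (y2 - y1) / (x2 - x1) = (0) / (1) mod 5 = 0
x3 = s^2 - x1 - x2 mod 5 = 0^2 - 3 - 4 = 3
y3 = s (x1 - x3) - y1 mod 5 = 0 * (3 - 3) - 3 = 2

P + Q = (3, 2)


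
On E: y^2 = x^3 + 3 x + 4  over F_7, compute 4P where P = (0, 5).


k = 4 = 100_2 (binary, LSB first: 001)
Double-and-add from P = (0, 5):
  bit 0 = 0: acc unchanged = O
  bit 1 = 0: acc unchanged = O
  bit 2 = 1: acc = O + (0, 2) = (0, 2)

4P = (0, 2)


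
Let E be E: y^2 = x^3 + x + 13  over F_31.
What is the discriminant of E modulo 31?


4 a^3 + 27 b^2 = 4*1^3 + 27*13^2 = 4 + 4563 = 4567
Delta = -16 * (4567) = -73072
Delta mod 31 = 26

Delta = 26 (mod 31)


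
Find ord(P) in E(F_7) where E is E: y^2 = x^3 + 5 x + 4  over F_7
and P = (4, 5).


Compute successive multiples of P until we hit O:
  1P = (4, 5)
  2P = (0, 5)
  3P = (3, 2)
  4P = (2, 1)
  5P = (5, 0)
  6P = (2, 6)
  7P = (3, 5)
  8P = (0, 2)
  ... (continuing to 10P)
  10P = O

ord(P) = 10


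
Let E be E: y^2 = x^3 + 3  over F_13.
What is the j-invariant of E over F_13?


Delta = -16(4 a^3 + 27 b^2) mod 13 = 12
-1728 * (4 a)^3 = -1728 * (4*0)^3 mod 13 = 0
j = 0 * 12^(-1) mod 13 = 0

j = 0 (mod 13)


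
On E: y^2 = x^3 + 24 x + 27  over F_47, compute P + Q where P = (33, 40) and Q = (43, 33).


P != Q, so use the chord formula.
s = (y2 - y1) / (x2 - x1) = (40) / (10) mod 47 = 4
x3 = s^2 - x1 - x2 mod 47 = 4^2 - 33 - 43 = 34
y3 = s (x1 - x3) - y1 mod 47 = 4 * (33 - 34) - 40 = 3

P + Q = (34, 3)


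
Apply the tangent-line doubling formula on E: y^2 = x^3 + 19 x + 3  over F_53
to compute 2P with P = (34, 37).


Doubling: s = (3 x1^2 + a) / (2 y1)
s = (3*34^2 + 19) / (2*37) mod 53 = 2
x3 = s^2 - 2 x1 mod 53 = 2^2 - 2*34 = 42
y3 = s (x1 - x3) - y1 mod 53 = 2 * (34 - 42) - 37 = 0

2P = (42, 0)


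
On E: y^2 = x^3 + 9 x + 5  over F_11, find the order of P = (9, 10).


Compute successive multiples of P until we hit O:
  1P = (9, 10)
  2P = (7, 2)
  3P = (0, 4)
  4P = (0, 7)
  5P = (7, 9)
  6P = (9, 1)
  7P = O

ord(P) = 7


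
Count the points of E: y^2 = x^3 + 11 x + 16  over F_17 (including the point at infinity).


For each x in F_17, count y with y^2 = x^3 + 11 x + 16 mod 17:
  x = 0: RHS = 16, y in [4, 13]  -> 2 point(s)
  x = 3: RHS = 8, y in [5, 12]  -> 2 point(s)
  x = 5: RHS = 9, y in [3, 14]  -> 2 point(s)
  x = 6: RHS = 9, y in [3, 14]  -> 2 point(s)
  x = 8: RHS = 4, y in [2, 15]  -> 2 point(s)
  x = 10: RHS = 4, y in [2, 15]  -> 2 point(s)
  x = 16: RHS = 4, y in [2, 15]  -> 2 point(s)
Affine points: 14. Add the point at infinity: total = 15.

#E(F_17) = 15


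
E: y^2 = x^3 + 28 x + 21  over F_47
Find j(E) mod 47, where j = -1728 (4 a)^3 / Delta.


Delta = -16(4 a^3 + 27 b^2) mod 47 = 22
-1728 * (4 a)^3 = -1728 * (4*28)^3 mod 47 = 44
j = 44 * 22^(-1) mod 47 = 2

j = 2 (mod 47)


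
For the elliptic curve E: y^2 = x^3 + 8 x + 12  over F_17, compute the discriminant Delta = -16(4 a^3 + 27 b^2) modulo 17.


4 a^3 + 27 b^2 = 4*8^3 + 27*12^2 = 2048 + 3888 = 5936
Delta = -16 * (5936) = -94976
Delta mod 17 = 3

Delta = 3 (mod 17)


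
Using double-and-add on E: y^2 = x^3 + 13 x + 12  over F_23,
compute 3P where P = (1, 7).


k = 3 = 11_2 (binary, LSB first: 11)
Double-and-add from P = (1, 7):
  bit 0 = 1: acc = O + (1, 7) = (1, 7)
  bit 1 = 1: acc = (1, 7) + (4, 6) = (13, 20)

3P = (13, 20)


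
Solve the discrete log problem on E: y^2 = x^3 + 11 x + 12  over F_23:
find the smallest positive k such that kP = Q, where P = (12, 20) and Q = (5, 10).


Enumerate multiples of P until we hit Q = (5, 10):
  1P = (12, 20)
  2P = (0, 14)
  3P = (17, 12)
  4P = (3, 7)
  5P = (1, 1)
  6P = (5, 13)
  7P = (7, 8)
  8P = (7, 15)
  9P = (5, 10)
Match found at i = 9.

k = 9


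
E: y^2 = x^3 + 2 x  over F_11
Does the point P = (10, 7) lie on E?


Check whether y^2 = x^3 + 2 x + 0 (mod 11) for (x, y) = (10, 7).
LHS: y^2 = 7^2 mod 11 = 5
RHS: x^3 + 2 x + 0 = 10^3 + 2*10 + 0 mod 11 = 8
LHS != RHS

No, not on the curve


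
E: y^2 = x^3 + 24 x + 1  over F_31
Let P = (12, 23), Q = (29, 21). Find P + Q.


P != Q, so use the chord formula.
s = (y2 - y1) / (x2 - x1) = (29) / (17) mod 31 = 9
x3 = s^2 - x1 - x2 mod 31 = 9^2 - 12 - 29 = 9
y3 = s (x1 - x3) - y1 mod 31 = 9 * (12 - 9) - 23 = 4

P + Q = (9, 4)


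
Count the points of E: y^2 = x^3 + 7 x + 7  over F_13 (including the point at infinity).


For each x in F_13, count y with y^2 = x^3 + 7 x + 7 mod 13:
  x = 2: RHS = 3, y in [4, 9]  -> 2 point(s)
  x = 3: RHS = 3, y in [4, 9]  -> 2 point(s)
  x = 7: RHS = 9, y in [3, 10]  -> 2 point(s)
  x = 8: RHS = 3, y in [4, 9]  -> 2 point(s)
  x = 12: RHS = 12, y in [5, 8]  -> 2 point(s)
Affine points: 10. Add the point at infinity: total = 11.

#E(F_13) = 11


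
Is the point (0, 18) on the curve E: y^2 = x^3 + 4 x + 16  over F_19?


Check whether y^2 = x^3 + 4 x + 16 (mod 19) for (x, y) = (0, 18).
LHS: y^2 = 18^2 mod 19 = 1
RHS: x^3 + 4 x + 16 = 0^3 + 4*0 + 16 mod 19 = 16
LHS != RHS

No, not on the curve


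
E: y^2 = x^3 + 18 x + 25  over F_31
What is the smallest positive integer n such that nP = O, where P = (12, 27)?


Compute successive multiples of P until we hit O:
  1P = (12, 27)
  2P = (11, 2)
  3P = (13, 10)
  4P = (16, 10)
  5P = (23, 12)
  6P = (14, 18)
  7P = (2, 21)
  8P = (0, 5)
  ... (continuing to 23P)
  23P = O

ord(P) = 23


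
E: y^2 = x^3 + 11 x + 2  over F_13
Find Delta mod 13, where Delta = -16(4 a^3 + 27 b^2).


4 a^3 + 27 b^2 = 4*11^3 + 27*2^2 = 5324 + 108 = 5432
Delta = -16 * (5432) = -86912
Delta mod 13 = 6

Delta = 6 (mod 13)


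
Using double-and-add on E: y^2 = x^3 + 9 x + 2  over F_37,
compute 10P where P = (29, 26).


k = 10 = 1010_2 (binary, LSB first: 0101)
Double-and-add from P = (29, 26):
  bit 0 = 0: acc unchanged = O
  bit 1 = 1: acc = O + (15, 21) = (15, 21)
  bit 2 = 0: acc unchanged = (15, 21)
  bit 3 = 1: acc = (15, 21) + (4, 19) = (11, 10)

10P = (11, 10)


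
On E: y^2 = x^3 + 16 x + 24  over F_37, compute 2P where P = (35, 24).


Doubling: s = (3 x1^2 + a) / (2 y1)
s = (3*35^2 + 16) / (2*24) mod 37 = 16
x3 = s^2 - 2 x1 mod 37 = 16^2 - 2*35 = 1
y3 = s (x1 - x3) - y1 mod 37 = 16 * (35 - 1) - 24 = 2

2P = (1, 2)


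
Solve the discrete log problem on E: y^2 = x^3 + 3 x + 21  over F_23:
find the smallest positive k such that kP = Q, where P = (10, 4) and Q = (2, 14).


Enumerate multiples of P until we hit Q = (2, 14):
  1P = (10, 4)
  2P = (9, 8)
  3P = (20, 13)
  4P = (6, 18)
  5P = (2, 14)
Match found at i = 5.

k = 5


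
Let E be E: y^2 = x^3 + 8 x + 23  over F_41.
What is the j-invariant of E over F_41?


Delta = -16(4 a^3 + 27 b^2) mod 41 = 38
-1728 * (4 a)^3 = -1728 * (4*8)^3 mod 41 = 28
j = 28 * 38^(-1) mod 41 = 18

j = 18 (mod 41)


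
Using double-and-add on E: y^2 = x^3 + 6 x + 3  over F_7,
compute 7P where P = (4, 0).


k = 7 = 111_2 (binary, LSB first: 111)
Double-and-add from P = (4, 0):
  bit 0 = 1: acc = O + (4, 0) = (4, 0)
  bit 1 = 1: acc = (4, 0) + O = (4, 0)
  bit 2 = 1: acc = (4, 0) + O = (4, 0)

7P = (4, 0)


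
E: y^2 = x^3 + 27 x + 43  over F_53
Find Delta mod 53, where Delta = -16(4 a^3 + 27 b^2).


4 a^3 + 27 b^2 = 4*27^3 + 27*43^2 = 78732 + 49923 = 128655
Delta = -16 * (128655) = -2058480
Delta mod 53 = 40

Delta = 40 (mod 53)


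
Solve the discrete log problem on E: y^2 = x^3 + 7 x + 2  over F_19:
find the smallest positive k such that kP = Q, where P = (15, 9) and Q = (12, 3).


Enumerate multiples of P until we hit Q = (12, 3):
  1P = (15, 9)
  2P = (12, 16)
  3P = (8, 0)
  4P = (12, 3)
Match found at i = 4.

k = 4


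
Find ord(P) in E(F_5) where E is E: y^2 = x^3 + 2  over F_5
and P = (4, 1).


Compute successive multiples of P until we hit O:
  1P = (4, 1)
  2P = (3, 3)
  3P = (2, 0)
  4P = (3, 2)
  5P = (4, 4)
  6P = O

ord(P) = 6


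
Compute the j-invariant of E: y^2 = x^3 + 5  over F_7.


Delta = -16(4 a^3 + 27 b^2) mod 7 = 1
-1728 * (4 a)^3 = -1728 * (4*0)^3 mod 7 = 0
j = 0 * 1^(-1) mod 7 = 0

j = 0 (mod 7)


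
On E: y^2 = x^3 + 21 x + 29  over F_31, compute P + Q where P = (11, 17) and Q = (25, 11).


P != Q, so use the chord formula.
s = (y2 - y1) / (x2 - x1) = (25) / (14) mod 31 = 4
x3 = s^2 - x1 - x2 mod 31 = 4^2 - 11 - 25 = 11
y3 = s (x1 - x3) - y1 mod 31 = 4 * (11 - 11) - 17 = 14

P + Q = (11, 14)


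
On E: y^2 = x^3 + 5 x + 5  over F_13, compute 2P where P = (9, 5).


Doubling: s = (3 x1^2 + a) / (2 y1)
s = (3*9^2 + 5) / (2*5) mod 13 = 4
x3 = s^2 - 2 x1 mod 13 = 4^2 - 2*9 = 11
y3 = s (x1 - x3) - y1 mod 13 = 4 * (9 - 11) - 5 = 0

2P = (11, 0)


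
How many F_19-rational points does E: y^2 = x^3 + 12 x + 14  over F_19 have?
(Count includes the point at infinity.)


For each x in F_19, count y with y^2 = x^3 + 12 x + 14 mod 19:
  x = 3: RHS = 1, y in [1, 18]  -> 2 point(s)
  x = 5: RHS = 9, y in [3, 16]  -> 2 point(s)
  x = 6: RHS = 17, y in [6, 13]  -> 2 point(s)
  x = 7: RHS = 4, y in [2, 17]  -> 2 point(s)
  x = 12: RHS = 5, y in [9, 10]  -> 2 point(s)
  x = 13: RHS = 11, y in [7, 12]  -> 2 point(s)
  x = 14: RHS = 0, y in [0]  -> 1 point(s)
  x = 15: RHS = 16, y in [4, 15]  -> 2 point(s)
  x = 17: RHS = 1, y in [1, 18]  -> 2 point(s)
  x = 18: RHS = 1, y in [1, 18]  -> 2 point(s)
Affine points: 19. Add the point at infinity: total = 20.

#E(F_19) = 20


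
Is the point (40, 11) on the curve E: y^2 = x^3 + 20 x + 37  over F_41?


Check whether y^2 = x^3 + 20 x + 37 (mod 41) for (x, y) = (40, 11).
LHS: y^2 = 11^2 mod 41 = 39
RHS: x^3 + 20 x + 37 = 40^3 + 20*40 + 37 mod 41 = 16
LHS != RHS

No, not on the curve


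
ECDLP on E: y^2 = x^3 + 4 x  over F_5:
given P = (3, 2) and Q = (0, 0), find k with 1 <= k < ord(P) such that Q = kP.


Enumerate multiples of P until we hit Q = (0, 0):
  1P = (3, 2)
  2P = (0, 0)
Match found at i = 2.

k = 2


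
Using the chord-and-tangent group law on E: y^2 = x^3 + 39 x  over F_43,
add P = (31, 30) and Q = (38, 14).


P != Q, so use the chord formula.
s = (y2 - y1) / (x2 - x1) = (27) / (7) mod 43 = 10
x3 = s^2 - x1 - x2 mod 43 = 10^2 - 31 - 38 = 31
y3 = s (x1 - x3) - y1 mod 43 = 10 * (31 - 31) - 30 = 13

P + Q = (31, 13)


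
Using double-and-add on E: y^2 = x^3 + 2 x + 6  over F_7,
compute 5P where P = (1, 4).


k = 5 = 101_2 (binary, LSB first: 101)
Double-and-add from P = (1, 4):
  bit 0 = 1: acc = O + (1, 4) = (1, 4)
  bit 1 = 0: acc unchanged = (1, 4)
  bit 2 = 1: acc = (1, 4) + (3, 2) = (4, 6)

5P = (4, 6)


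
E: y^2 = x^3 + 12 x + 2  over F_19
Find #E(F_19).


For each x in F_19, count y with y^2 = x^3 + 12 x + 2 mod 19:
  x = 4: RHS = 0, y in [0]  -> 1 point(s)
  x = 5: RHS = 16, y in [4, 15]  -> 2 point(s)
  x = 6: RHS = 5, y in [9, 10]  -> 2 point(s)
  x = 7: RHS = 11, y in [7, 12]  -> 2 point(s)
  x = 10: RHS = 1, y in [1, 18]  -> 2 point(s)
  x = 14: RHS = 7, y in [8, 11]  -> 2 point(s)
  x = 15: RHS = 4, y in [2, 17]  -> 2 point(s)
Affine points: 13. Add the point at infinity: total = 14.

#E(F_19) = 14


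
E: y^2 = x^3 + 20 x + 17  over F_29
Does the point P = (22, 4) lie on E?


Check whether y^2 = x^3 + 20 x + 17 (mod 29) for (x, y) = (22, 4).
LHS: y^2 = 4^2 mod 29 = 16
RHS: x^3 + 20 x + 17 = 22^3 + 20*22 + 17 mod 29 = 27
LHS != RHS

No, not on the curve


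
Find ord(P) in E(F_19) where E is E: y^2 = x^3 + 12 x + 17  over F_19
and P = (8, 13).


Compute successive multiples of P until we hit O:
  1P = (8, 13)
  2P = (7, 8)
  3P = (10, 15)
  4P = (2, 12)
  5P = (18, 17)
  6P = (0, 13)
  7P = (11, 6)
  8P = (16, 12)
  ... (continuing to 26P)
  26P = O

ord(P) = 26


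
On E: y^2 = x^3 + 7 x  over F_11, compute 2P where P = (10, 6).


Doubling: s = (3 x1^2 + a) / (2 y1)
s = (3*10^2 + 7) / (2*6) mod 11 = 10
x3 = s^2 - 2 x1 mod 11 = 10^2 - 2*10 = 3
y3 = s (x1 - x3) - y1 mod 11 = 10 * (10 - 3) - 6 = 9

2P = (3, 9)


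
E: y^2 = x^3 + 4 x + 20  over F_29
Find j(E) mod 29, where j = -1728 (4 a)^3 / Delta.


Delta = -16(4 a^3 + 27 b^2) mod 29 = 4
-1728 * (4 a)^3 = -1728 * (4*4)^3 mod 29 = 26
j = 26 * 4^(-1) mod 29 = 21

j = 21 (mod 29)


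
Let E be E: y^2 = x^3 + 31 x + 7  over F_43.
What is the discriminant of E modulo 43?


4 a^3 + 27 b^2 = 4*31^3 + 27*7^2 = 119164 + 1323 = 120487
Delta = -16 * (120487) = -1927792
Delta mod 43 = 27

Delta = 27 (mod 43)


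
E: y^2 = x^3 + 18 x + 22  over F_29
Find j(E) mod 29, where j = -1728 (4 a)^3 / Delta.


Delta = -16(4 a^3 + 27 b^2) mod 29 = 13
-1728 * (4 a)^3 = -1728 * (4*18)^3 mod 29 = 13
j = 13 * 13^(-1) mod 29 = 1

j = 1 (mod 29)


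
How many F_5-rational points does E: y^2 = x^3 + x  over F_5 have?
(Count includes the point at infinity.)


For each x in F_5, count y with y^2 = x^3 + 1 x + 0 mod 5:
  x = 0: RHS = 0, y in [0]  -> 1 point(s)
  x = 2: RHS = 0, y in [0]  -> 1 point(s)
  x = 3: RHS = 0, y in [0]  -> 1 point(s)
Affine points: 3. Add the point at infinity: total = 4.

#E(F_5) = 4


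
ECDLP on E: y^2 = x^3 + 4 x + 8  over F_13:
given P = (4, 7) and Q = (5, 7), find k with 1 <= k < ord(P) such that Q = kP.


Enumerate multiples of P until we hit Q = (5, 7):
  1P = (4, 7)
  2P = (5, 6)
  3P = (5, 7)
Match found at i = 3.

k = 3


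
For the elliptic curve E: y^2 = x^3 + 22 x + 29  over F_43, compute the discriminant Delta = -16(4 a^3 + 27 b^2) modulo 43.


4 a^3 + 27 b^2 = 4*22^3 + 27*29^2 = 42592 + 22707 = 65299
Delta = -16 * (65299) = -1044784
Delta mod 43 = 30

Delta = 30 (mod 43)


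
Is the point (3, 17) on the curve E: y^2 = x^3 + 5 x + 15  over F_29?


Check whether y^2 = x^3 + 5 x + 15 (mod 29) for (x, y) = (3, 17).
LHS: y^2 = 17^2 mod 29 = 28
RHS: x^3 + 5 x + 15 = 3^3 + 5*3 + 15 mod 29 = 28
LHS = RHS

Yes, on the curve


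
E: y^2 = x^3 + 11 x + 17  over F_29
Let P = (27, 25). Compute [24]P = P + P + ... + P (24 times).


k = 24 = 11000_2 (binary, LSB first: 00011)
Double-and-add from P = (27, 25):
  bit 0 = 0: acc unchanged = O
  bit 1 = 0: acc unchanged = O
  bit 2 = 0: acc unchanged = O
  bit 3 = 1: acc = O + (25, 5) = (25, 5)
  bit 4 = 1: acc = (25, 5) + (17, 19) = (10, 5)

24P = (10, 5)
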